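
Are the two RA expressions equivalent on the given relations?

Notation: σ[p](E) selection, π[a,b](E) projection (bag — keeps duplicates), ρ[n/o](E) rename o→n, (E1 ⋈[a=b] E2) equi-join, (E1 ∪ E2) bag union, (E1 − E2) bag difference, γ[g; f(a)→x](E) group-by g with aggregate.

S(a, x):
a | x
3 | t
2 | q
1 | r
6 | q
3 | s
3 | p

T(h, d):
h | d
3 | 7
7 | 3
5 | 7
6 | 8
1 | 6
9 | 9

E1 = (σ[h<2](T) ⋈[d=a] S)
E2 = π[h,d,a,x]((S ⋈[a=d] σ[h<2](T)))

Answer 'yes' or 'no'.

E1 row counts bottom-up:
  T → 6
  σ[h<2](T) → 1
  S → 6
  (σ[h<2](T) ⋈[d=a] S) → 1
E2 row counts bottom-up:
  S → 6
  T → 6
  σ[h<2](T) → 1
  (S ⋈[a=d] σ[h<2](T)) → 1
  π[h,d,a,x]((S ⋈[a=d] σ[h<2](T))) → 1

E1 and E2 produce the same multiset:
h | d | a | x
1 | 6 | 6 | q

yes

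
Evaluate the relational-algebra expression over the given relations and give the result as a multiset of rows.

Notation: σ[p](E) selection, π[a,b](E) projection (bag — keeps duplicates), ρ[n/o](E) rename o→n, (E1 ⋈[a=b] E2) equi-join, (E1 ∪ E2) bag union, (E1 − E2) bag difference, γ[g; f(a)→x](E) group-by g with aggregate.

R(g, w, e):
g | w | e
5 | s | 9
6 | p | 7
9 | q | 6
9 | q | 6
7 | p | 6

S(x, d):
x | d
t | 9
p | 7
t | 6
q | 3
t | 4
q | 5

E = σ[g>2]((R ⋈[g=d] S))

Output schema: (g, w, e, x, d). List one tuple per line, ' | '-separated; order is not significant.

Subexpression sizes:
  R → 5
  S → 6
  (R ⋈[g=d] S) → 5
  σ[g>2]((R ⋈[g=d] S)) → 5

== RESULT ==
g | w | e | x | d
5 | s | 9 | q | 5
6 | p | 7 | t | 6
7 | p | 6 | p | 7
9 | q | 6 | t | 9
9 | q | 6 | t | 9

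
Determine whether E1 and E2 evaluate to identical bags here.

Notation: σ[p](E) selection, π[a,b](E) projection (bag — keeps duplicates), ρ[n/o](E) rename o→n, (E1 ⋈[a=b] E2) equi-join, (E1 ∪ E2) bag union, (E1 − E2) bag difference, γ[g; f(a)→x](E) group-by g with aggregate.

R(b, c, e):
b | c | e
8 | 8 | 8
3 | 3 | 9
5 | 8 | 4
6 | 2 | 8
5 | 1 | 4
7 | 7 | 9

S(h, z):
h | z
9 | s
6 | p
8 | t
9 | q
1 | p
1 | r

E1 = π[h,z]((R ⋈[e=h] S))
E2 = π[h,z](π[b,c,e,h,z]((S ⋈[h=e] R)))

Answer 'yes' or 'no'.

E1 subexpression sizes:
  R → 6
  S → 6
  (R ⋈[e=h] S) → 6
  π[h,z]((R ⋈[e=h] S)) → 6
E2 subexpression sizes:
  S → 6
  R → 6
  (S ⋈[h=e] R) → 6
  π[b,c,e,h,z]((S ⋈[h=e] R)) → 6
  π[h,z](π[b,c,e,h,z]((S ⋈[h=e] R))) → 6

E1 and E2 produce the same multiset:
h | z
8 | t
8 | t
9 | q
9 | q
9 | s
9 | s

yes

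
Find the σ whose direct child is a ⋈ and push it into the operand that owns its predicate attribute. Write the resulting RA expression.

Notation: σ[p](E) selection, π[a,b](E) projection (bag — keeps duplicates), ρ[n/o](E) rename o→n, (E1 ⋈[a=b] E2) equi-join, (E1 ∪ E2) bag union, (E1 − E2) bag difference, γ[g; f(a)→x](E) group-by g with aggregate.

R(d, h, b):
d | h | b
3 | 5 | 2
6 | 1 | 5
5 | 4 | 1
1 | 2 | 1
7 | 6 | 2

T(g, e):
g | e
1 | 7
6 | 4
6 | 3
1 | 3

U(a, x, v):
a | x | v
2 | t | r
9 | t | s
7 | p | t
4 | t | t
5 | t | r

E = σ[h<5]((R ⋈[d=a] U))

σ filters on h, owned by the left side.
E' = (σ[h<5](R) ⋈[d=a] U)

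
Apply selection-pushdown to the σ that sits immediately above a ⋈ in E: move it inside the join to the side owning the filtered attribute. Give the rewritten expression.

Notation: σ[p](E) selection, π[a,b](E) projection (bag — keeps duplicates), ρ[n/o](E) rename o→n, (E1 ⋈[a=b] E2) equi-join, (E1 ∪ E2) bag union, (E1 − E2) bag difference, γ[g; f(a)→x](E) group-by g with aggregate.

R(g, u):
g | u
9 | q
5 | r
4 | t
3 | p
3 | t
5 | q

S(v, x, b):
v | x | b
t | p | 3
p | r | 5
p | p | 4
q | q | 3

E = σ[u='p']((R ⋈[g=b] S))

σ filters on u, owned by the left side.
E' = (σ[u='p'](R) ⋈[g=b] S)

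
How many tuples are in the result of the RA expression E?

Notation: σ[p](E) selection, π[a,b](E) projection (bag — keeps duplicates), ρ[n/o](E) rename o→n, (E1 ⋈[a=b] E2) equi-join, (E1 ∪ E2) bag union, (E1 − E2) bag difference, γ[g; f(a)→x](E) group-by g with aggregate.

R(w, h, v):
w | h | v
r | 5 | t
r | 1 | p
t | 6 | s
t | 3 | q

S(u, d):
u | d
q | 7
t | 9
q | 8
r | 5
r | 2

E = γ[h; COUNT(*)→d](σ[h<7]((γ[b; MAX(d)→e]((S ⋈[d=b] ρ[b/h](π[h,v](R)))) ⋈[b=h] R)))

Row counts bottom-up:
  S → 5
  R → 4
  π[h,v](R) → 4
  ρ[b/h](π[h,v](R)) → 4
  (S ⋈[d=b] ρ[b/h](π[h,v](R))) → 1
  γ[b; MAX(d)→e]((S ⋈[d=b] ρ[b/h](π[h,v](R)))) → 1
  R → 4
  (γ[b; MAX(d)→e]((S ⋈[d=b] ρ[b/h](π[h,v](R)))) ⋈[b=h] R) → 1
  σ[h<7]((γ[b; MAX(d)→e]((S ⋈[d=b] ρ[b/h](π[h,v](R)))) ⋈[b=h] R)) → 1
  γ[h; COUNT(*)→d](σ[h<7]((γ[b; MAX(d)→e]((S ⋈[d=b] ρ[b/h](π[h,v](R)))) ⋈[b=h] R))) → 1

|E| = 1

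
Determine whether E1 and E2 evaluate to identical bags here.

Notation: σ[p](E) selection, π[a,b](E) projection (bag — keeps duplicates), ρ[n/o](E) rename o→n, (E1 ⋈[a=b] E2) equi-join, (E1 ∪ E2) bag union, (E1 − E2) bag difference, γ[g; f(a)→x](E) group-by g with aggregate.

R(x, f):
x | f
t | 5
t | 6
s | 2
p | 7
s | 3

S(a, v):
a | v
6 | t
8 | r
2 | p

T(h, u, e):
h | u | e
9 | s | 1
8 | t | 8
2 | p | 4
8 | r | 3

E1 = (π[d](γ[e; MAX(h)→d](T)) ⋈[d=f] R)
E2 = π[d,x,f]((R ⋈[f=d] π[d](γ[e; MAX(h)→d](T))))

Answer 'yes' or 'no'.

E1 stepwise |·|:
  T → 4
  γ[e; MAX(h)→d](T) → 4
  π[d](γ[e; MAX(h)→d](T)) → 4
  R → 5
  (π[d](γ[e; MAX(h)→d](T)) ⋈[d=f] R) → 1
E2 stepwise |·|:
  R → 5
  T → 4
  γ[e; MAX(h)→d](T) → 4
  π[d](γ[e; MAX(h)→d](T)) → 4
  (R ⋈[f=d] π[d](γ[e; MAX(h)→d](T))) → 1
  π[d,x,f]((R ⋈[f=d] π[d](γ[e; MAX(h)→d](T)))) → 1

E1 and E2 produce the same multiset:
d | x | f
2 | s | 2

yes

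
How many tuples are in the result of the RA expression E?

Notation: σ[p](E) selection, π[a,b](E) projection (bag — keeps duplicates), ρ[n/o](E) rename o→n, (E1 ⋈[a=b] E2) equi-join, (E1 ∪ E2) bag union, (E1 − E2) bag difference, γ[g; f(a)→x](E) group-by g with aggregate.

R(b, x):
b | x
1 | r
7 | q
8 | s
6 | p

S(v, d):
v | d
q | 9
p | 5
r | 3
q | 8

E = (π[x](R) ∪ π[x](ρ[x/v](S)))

Stepwise |·|:
  R → 4
  π[x](R) → 4
  S → 4
  ρ[x/v](S) → 4
  π[x](ρ[x/v](S)) → 4
  (π[x](R) ∪ π[x](ρ[x/v](S))) → 8

|E| = 8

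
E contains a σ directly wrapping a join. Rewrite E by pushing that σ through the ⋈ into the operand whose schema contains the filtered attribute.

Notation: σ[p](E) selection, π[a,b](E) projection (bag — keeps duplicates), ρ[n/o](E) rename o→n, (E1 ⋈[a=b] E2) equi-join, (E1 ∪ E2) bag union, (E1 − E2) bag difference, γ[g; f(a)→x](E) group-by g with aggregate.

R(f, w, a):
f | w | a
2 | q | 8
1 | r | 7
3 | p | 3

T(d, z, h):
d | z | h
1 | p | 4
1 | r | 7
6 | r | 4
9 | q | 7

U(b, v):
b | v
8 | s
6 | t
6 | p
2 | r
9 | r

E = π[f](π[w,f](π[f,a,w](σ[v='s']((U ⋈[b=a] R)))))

σ filters on v, owned by the left side.
E' = π[f](π[w,f](π[f,a,w]((σ[v='s'](U) ⋈[b=a] R))))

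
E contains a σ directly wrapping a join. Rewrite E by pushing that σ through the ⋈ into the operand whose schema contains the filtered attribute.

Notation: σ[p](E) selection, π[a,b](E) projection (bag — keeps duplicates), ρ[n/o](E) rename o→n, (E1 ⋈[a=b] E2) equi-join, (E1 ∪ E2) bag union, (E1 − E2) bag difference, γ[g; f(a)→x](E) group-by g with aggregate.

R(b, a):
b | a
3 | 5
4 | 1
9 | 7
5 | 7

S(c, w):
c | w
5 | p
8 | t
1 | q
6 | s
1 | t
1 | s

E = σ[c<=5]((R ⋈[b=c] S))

σ filters on c, owned by the right side.
E' = (R ⋈[b=c] σ[c<=5](S))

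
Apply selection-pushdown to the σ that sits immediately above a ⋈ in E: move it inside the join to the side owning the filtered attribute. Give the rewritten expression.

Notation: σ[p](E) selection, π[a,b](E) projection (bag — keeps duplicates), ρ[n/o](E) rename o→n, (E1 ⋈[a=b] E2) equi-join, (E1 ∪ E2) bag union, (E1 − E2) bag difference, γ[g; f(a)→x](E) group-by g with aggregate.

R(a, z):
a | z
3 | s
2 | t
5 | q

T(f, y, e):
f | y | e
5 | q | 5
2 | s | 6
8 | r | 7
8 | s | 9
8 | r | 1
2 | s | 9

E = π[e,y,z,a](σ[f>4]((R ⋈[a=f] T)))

σ filters on f, owned by the right side.
E' = π[e,y,z,a]((R ⋈[a=f] σ[f>4](T)))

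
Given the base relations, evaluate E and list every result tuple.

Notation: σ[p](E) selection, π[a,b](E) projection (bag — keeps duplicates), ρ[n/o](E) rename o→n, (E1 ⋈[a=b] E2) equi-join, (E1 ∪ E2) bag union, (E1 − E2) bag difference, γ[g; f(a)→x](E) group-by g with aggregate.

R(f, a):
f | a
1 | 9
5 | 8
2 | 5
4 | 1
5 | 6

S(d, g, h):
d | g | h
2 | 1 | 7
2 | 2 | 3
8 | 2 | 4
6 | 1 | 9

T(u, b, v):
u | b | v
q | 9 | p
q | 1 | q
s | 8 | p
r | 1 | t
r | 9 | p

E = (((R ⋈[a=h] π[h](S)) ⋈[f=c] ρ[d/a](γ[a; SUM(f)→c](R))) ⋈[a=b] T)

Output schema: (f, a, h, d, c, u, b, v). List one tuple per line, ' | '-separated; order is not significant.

Subexpression sizes:
  R → 5
  S → 4
  π[h](S) → 4
  (R ⋈[a=h] π[h](S)) → 1
  R → 5
  γ[a; SUM(f)→c](R) → 5
  ρ[d/a](γ[a; SUM(f)→c](R)) → 5
  ((R ⋈[a=h] π[h](S)) ⋈[f=c] ρ[d/a](γ[a; SUM(f)→c](R))) → 1
  T → 5
  (((R ⋈[a=h] π[h](S)) ⋈[f=c] ρ[d/a](γ[a; SUM(f)→c](R))) ⋈[a=b] T) → 2

== RESULT ==
f | a | h | d | c | u | b | v
1 | 9 | 9 | 9 | 1 | q | 9 | p
1 | 9 | 9 | 9 | 1 | r | 9 | p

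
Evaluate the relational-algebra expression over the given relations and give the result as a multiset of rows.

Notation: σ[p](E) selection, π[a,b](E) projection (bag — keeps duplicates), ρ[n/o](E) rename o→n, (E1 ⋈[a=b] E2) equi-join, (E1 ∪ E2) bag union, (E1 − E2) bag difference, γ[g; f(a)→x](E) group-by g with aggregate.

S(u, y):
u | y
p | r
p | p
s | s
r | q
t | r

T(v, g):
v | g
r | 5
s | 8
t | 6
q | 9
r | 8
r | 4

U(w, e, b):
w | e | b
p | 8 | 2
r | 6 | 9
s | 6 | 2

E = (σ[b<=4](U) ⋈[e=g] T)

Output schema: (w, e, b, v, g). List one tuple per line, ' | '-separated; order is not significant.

Stepwise |·|:
  U → 3
  σ[b<=4](U) → 2
  T → 6
  (σ[b<=4](U) ⋈[e=g] T) → 3

== RESULT ==
w | e | b | v | g
p | 8 | 2 | r | 8
p | 8 | 2 | s | 8
s | 6 | 2 | t | 6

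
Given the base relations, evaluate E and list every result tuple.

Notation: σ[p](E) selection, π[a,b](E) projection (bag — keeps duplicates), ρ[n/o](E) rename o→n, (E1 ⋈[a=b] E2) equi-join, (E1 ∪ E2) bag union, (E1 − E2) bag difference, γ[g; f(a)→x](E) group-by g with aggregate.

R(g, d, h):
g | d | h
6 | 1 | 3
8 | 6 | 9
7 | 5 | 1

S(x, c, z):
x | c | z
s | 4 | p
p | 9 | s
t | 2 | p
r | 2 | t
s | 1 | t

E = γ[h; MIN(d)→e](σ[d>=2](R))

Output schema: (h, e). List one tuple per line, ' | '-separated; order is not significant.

Per-node cardinality:
  R → 3
  σ[d>=2](R) → 2
  γ[h; MIN(d)→e](σ[d>=2](R)) → 2

== RESULT ==
h | e
1 | 5
9 | 6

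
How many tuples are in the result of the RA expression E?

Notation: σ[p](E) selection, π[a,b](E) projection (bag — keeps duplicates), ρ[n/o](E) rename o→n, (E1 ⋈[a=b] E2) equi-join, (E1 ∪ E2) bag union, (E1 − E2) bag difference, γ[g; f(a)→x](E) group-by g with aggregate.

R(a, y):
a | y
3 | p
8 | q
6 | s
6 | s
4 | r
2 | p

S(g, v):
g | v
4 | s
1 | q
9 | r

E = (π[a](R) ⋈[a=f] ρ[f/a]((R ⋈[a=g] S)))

Row counts bottom-up:
  R → 6
  π[a](R) → 6
  R → 6
  S → 3
  (R ⋈[a=g] S) → 1
  ρ[f/a]((R ⋈[a=g] S)) → 1
  (π[a](R) ⋈[a=f] ρ[f/a]((R ⋈[a=g] S))) → 1

|E| = 1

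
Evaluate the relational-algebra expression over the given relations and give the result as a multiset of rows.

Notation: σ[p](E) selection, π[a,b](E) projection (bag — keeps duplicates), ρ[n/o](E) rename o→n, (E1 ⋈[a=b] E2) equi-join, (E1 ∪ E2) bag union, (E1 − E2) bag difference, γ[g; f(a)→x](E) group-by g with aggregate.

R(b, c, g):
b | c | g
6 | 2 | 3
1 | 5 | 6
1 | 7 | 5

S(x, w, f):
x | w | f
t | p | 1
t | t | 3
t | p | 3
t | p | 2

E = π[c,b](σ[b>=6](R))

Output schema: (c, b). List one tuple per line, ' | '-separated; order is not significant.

Row counts bottom-up:
  R → 3
  σ[b>=6](R) → 1
  π[c,b](σ[b>=6](R)) → 1

== RESULT ==
c | b
2 | 6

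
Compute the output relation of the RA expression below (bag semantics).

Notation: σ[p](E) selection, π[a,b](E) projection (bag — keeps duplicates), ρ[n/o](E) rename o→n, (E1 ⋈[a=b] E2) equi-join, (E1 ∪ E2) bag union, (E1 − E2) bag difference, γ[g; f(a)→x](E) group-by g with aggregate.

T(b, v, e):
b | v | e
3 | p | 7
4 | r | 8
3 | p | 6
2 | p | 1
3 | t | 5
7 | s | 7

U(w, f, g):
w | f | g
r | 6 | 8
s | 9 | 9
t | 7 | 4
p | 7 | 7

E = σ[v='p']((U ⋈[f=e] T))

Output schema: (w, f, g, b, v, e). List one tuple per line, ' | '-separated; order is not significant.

Subexpression sizes:
  U → 4
  T → 6
  (U ⋈[f=e] T) → 5
  σ[v='p']((U ⋈[f=e] T)) → 3

== RESULT ==
w | f | g | b | v | e
p | 7 | 7 | 3 | p | 7
r | 6 | 8 | 3 | p | 6
t | 7 | 4 | 3 | p | 7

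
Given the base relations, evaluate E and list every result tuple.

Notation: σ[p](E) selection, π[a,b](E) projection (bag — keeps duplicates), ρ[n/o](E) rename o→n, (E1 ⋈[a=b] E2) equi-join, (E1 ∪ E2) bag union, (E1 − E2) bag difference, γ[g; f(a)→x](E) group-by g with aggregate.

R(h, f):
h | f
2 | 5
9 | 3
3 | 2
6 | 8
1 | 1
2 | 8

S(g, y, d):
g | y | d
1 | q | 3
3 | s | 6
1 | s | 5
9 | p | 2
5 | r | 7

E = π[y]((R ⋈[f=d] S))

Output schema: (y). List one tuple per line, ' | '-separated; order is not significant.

Subexpression sizes:
  R → 6
  S → 5
  (R ⋈[f=d] S) → 3
  π[y]((R ⋈[f=d] S)) → 3

== RESULT ==
y
p
q
s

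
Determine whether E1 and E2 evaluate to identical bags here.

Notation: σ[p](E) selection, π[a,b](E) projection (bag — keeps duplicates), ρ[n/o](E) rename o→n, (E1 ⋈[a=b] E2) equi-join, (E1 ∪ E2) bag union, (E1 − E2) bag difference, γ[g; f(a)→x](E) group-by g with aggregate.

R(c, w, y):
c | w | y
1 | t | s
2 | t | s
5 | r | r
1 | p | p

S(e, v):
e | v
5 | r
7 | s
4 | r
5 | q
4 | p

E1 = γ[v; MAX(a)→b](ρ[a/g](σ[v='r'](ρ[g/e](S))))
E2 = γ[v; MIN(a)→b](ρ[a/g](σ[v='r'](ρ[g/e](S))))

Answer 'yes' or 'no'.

E1 stepwise |·|:
  S → 5
  ρ[g/e](S) → 5
  σ[v='r'](ρ[g/e](S)) → 2
  ρ[a/g](σ[v='r'](ρ[g/e](S))) → 2
  γ[v; MAX(a)→b](ρ[a/g](σ[v='r'](ρ[g/e](S)))) → 1
E2 stepwise |·|:
  S → 5
  ρ[g/e](S) → 5
  σ[v='r'](ρ[g/e](S)) → 2
  ρ[a/g](σ[v='r'](ρ[g/e](S))) → 2
  γ[v; MIN(a)→b](ρ[a/g](σ[v='r'](ρ[g/e](S)))) → 1

E1 result:
v | b
r | 5
E2 result:
v | b
r | 4
Witness: ('r', 4) appears 0× in E1 but 1× in E2.

no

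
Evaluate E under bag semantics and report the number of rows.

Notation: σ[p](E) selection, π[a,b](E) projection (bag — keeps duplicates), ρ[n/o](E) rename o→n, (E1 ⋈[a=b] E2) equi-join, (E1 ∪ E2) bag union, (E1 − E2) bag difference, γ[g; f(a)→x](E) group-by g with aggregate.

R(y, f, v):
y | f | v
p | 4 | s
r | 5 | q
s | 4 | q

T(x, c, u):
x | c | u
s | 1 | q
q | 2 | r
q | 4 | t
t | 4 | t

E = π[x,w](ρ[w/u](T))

Subexpression sizes:
  T → 4
  ρ[w/u](T) → 4
  π[x,w](ρ[w/u](T)) → 4

|E| = 4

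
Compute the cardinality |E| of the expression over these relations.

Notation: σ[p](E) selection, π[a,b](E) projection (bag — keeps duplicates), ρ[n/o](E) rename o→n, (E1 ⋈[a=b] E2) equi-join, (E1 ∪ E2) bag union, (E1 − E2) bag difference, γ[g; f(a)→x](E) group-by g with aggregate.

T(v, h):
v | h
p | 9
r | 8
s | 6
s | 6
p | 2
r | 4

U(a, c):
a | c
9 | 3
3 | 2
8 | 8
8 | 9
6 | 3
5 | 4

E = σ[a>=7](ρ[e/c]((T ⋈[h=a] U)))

Subexpression sizes:
  T → 6
  U → 6
  (T ⋈[h=a] U) → 5
  ρ[e/c]((T ⋈[h=a] U)) → 5
  σ[a>=7](ρ[e/c]((T ⋈[h=a] U))) → 3

|E| = 3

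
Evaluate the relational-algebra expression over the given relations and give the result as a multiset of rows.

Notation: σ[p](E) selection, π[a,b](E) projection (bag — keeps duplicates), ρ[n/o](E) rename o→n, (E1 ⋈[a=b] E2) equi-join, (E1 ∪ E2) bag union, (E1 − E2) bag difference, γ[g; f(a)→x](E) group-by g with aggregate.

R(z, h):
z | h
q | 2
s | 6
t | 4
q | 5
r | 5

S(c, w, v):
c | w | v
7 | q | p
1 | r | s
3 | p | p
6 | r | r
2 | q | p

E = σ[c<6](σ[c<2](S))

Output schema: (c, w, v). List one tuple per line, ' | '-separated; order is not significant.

Stepwise |·|:
  S → 5
  σ[c<2](S) → 1
  σ[c<6](σ[c<2](S)) → 1

== RESULT ==
c | w | v
1 | r | s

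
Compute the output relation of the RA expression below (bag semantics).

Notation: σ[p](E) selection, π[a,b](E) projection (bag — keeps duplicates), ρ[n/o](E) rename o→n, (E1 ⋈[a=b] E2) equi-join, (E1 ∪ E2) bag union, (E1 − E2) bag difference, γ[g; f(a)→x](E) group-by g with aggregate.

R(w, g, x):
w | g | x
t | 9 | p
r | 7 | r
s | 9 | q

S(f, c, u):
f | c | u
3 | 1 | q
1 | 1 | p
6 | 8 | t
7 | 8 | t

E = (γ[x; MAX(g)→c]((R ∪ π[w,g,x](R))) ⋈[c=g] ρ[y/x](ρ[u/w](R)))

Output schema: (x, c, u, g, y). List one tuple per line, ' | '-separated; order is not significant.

Per-node cardinality:
  R → 3
  R → 3
  π[w,g,x](R) → 3
  (R ∪ π[w,g,x](R)) → 6
  γ[x; MAX(g)→c]((R ∪ π[w,g,x](R))) → 3
  R → 3
  ρ[u/w](R) → 3
  ρ[y/x](ρ[u/w](R)) → 3
  (γ[x; MAX(g)→c]((R ∪ π[w,g,x](R))) ⋈[c=g] ρ[y/x](ρ[u/w](R))) → 5

== RESULT ==
x | c | u | g | y
p | 9 | s | 9 | q
p | 9 | t | 9 | p
q | 9 | s | 9 | q
q | 9 | t | 9 | p
r | 7 | r | 7 | r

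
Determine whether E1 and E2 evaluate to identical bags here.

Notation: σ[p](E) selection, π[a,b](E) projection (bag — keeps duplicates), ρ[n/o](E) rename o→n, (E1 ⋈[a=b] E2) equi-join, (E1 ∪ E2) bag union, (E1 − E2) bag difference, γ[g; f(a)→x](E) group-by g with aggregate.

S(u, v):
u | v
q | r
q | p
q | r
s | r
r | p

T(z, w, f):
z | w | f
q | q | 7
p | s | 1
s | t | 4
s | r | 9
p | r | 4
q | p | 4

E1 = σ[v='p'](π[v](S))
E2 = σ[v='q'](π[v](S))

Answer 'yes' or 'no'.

E1 row counts bottom-up:
  S → 5
  π[v](S) → 5
  σ[v='p'](π[v](S)) → 2
E2 row counts bottom-up:
  S → 5
  π[v](S) → 5
  σ[v='q'](π[v](S)) → 0

E1 result:
v
p
p
E2 result:
v
(0 rows)
Witness: ('p',) appears 2× in E1 but 0× in E2.

no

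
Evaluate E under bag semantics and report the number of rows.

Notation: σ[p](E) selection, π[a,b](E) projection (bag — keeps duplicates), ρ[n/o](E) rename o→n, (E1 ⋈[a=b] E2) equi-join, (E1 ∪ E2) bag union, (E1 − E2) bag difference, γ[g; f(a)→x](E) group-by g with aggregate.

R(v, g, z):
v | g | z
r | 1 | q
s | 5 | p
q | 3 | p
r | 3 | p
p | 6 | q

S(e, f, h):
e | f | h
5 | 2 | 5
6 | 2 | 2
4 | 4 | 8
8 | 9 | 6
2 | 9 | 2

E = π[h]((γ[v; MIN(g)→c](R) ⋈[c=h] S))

Subexpression sizes:
  R → 5
  γ[v; MIN(g)→c](R) → 4
  S → 5
  (γ[v; MIN(g)→c](R) ⋈[c=h] S) → 2
  π[h]((γ[v; MIN(g)→c](R) ⋈[c=h] S)) → 2

|E| = 2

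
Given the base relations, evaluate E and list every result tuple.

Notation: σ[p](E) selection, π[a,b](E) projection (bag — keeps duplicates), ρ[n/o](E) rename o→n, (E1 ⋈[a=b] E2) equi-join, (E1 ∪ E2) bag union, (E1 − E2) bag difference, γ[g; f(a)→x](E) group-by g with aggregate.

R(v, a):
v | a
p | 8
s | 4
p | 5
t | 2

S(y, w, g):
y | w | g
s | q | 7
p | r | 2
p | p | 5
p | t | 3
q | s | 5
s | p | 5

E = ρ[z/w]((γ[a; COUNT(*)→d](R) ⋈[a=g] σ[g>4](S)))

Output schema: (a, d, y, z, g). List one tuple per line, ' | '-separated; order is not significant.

Row counts bottom-up:
  R → 4
  γ[a; COUNT(*)→d](R) → 4
  S → 6
  σ[g>4](S) → 4
  (γ[a; COUNT(*)→d](R) ⋈[a=g] σ[g>4](S)) → 3
  ρ[z/w]((γ[a; COUNT(*)→d](R) ⋈[a=g] σ[g>4](S))) → 3

== RESULT ==
a | d | y | z | g
5 | 1 | p | p | 5
5 | 1 | q | s | 5
5 | 1 | s | p | 5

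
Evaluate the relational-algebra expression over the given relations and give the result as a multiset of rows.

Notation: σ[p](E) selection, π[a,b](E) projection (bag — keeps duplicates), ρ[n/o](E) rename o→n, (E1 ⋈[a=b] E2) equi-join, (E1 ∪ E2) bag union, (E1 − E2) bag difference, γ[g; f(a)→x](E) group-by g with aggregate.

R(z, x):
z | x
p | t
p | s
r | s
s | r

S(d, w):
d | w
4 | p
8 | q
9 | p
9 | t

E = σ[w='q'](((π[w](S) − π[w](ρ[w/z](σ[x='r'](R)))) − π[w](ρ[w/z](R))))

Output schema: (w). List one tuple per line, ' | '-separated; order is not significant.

Subexpression sizes:
  S → 4
  π[w](S) → 4
  R → 4
  σ[x='r'](R) → 1
  ρ[w/z](σ[x='r'](R)) → 1
  π[w](ρ[w/z](σ[x='r'](R))) → 1
  (π[w](S) − π[w](ρ[w/z](σ[x='r'](R)))) → 4
  R → 4
  ρ[w/z](R) → 4
  π[w](ρ[w/z](R)) → 4
  ((π[w](S) − π[w](ρ[w/z](σ[x='r'](R)))) − π[w](ρ[w/z](R))) → 2
  σ[w='q'](((π[w](S) − π[w](ρ[w/z](σ[x='r'](R)))) − π[w](ρ[w/z](R)))) → 1

== RESULT ==
w
q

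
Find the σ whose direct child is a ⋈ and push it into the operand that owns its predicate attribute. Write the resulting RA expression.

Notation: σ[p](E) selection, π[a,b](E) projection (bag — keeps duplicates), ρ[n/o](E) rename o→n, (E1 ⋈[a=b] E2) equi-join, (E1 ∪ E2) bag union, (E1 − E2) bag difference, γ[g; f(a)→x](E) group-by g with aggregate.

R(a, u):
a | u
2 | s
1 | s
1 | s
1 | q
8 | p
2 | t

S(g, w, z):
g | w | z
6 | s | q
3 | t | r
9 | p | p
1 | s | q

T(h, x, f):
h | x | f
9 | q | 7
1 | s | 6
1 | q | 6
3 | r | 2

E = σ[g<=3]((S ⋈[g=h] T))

σ filters on g, owned by the left side.
E' = (σ[g<=3](S) ⋈[g=h] T)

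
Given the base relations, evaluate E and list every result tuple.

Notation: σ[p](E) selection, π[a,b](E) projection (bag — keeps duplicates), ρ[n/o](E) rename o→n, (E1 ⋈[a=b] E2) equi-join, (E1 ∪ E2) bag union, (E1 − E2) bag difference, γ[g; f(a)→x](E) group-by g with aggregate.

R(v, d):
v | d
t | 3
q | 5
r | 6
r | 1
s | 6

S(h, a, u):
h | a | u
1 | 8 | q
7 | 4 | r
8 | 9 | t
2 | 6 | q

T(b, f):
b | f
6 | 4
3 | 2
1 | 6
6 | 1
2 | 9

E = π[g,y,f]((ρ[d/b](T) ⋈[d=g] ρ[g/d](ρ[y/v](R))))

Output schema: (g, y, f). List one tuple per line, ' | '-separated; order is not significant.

Stepwise |·|:
  T → 5
  ρ[d/b](T) → 5
  R → 5
  ρ[y/v](R) → 5
  ρ[g/d](ρ[y/v](R)) → 5
  (ρ[d/b](T) ⋈[d=g] ρ[g/d](ρ[y/v](R))) → 6
  π[g,y,f]((ρ[d/b](T) ⋈[d=g] ρ[g/d](ρ[y/v](R)))) → 6

== RESULT ==
g | y | f
1 | r | 6
3 | t | 2
6 | r | 1
6 | r | 4
6 | s | 1
6 | s | 4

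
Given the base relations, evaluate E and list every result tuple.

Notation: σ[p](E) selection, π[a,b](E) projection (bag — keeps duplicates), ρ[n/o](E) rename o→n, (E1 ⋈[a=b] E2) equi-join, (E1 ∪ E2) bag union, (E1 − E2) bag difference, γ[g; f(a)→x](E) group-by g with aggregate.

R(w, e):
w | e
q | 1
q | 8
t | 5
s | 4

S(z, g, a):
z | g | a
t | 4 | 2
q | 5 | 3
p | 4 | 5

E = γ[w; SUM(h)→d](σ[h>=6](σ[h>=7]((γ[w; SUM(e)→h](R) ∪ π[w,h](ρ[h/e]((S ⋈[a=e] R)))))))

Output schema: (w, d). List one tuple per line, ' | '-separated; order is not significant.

Subexpression sizes:
  R → 4
  γ[w; SUM(e)→h](R) → 3
  S → 3
  R → 4
  (S ⋈[a=e] R) → 1
  ρ[h/e]((S ⋈[a=e] R)) → 1
  π[w,h](ρ[h/e]((S ⋈[a=e] R))) → 1
  (γ[w; SUM(e)→h](R) ∪ π[w,h](ρ[h/e]((S ⋈[a=e] R)))) → 4
  σ[h>=7]((γ[w; SUM(e)→h](R) ∪ π[w,h](ρ[h/e]((S ⋈[a=e] R))))) → 1
  σ[h>=6](σ[h>=7]((γ[w; SUM(e)→h](R) ∪ π[w,h](ρ[h/e]((S ⋈[a=e] R)))))) → 1
  γ[w; SUM(h)→d](σ[h>=6](σ[h>=7]((γ[w; SUM(e)→h](R) ∪ π[w,h](ρ[h/e]((S ⋈[a=e] R))))))) → 1

== RESULT ==
w | d
q | 9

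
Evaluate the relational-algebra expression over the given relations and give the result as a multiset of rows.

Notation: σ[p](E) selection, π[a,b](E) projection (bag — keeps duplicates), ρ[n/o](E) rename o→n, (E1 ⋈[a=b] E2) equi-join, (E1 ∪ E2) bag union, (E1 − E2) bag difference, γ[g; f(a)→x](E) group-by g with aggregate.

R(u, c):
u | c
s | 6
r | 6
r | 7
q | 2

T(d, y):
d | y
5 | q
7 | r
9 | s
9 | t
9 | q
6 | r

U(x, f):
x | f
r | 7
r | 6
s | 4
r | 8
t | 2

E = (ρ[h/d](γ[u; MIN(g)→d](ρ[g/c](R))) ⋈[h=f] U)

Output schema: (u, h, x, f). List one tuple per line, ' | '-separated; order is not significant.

Row counts bottom-up:
  R → 4
  ρ[g/c](R) → 4
  γ[u; MIN(g)→d](ρ[g/c](R)) → 3
  ρ[h/d](γ[u; MIN(g)→d](ρ[g/c](R))) → 3
  U → 5
  (ρ[h/d](γ[u; MIN(g)→d](ρ[g/c](R))) ⋈[h=f] U) → 3

== RESULT ==
u | h | x | f
q | 2 | t | 2
r | 6 | r | 6
s | 6 | r | 6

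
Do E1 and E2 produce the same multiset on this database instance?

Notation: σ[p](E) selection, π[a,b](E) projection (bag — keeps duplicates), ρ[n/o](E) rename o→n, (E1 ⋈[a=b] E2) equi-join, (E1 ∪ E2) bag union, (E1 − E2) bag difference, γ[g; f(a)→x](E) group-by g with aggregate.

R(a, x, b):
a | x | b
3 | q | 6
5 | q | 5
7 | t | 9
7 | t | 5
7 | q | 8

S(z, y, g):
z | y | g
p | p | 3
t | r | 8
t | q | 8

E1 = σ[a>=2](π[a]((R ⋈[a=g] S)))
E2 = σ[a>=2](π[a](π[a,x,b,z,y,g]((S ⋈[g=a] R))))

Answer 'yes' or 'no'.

E1 per-node cardinality:
  R → 5
  S → 3
  (R ⋈[a=g] S) → 1
  π[a]((R ⋈[a=g] S)) → 1
  σ[a>=2](π[a]((R ⋈[a=g] S))) → 1
E2 per-node cardinality:
  S → 3
  R → 5
  (S ⋈[g=a] R) → 1
  π[a,x,b,z,y,g]((S ⋈[g=a] R)) → 1
  π[a](π[a,x,b,z,y,g]((S ⋈[g=a] R))) → 1
  σ[a>=2](π[a](π[a,x,b,z,y,g]((S ⋈[g=a] R)))) → 1

E1 and E2 produce the same multiset:
a
3

yes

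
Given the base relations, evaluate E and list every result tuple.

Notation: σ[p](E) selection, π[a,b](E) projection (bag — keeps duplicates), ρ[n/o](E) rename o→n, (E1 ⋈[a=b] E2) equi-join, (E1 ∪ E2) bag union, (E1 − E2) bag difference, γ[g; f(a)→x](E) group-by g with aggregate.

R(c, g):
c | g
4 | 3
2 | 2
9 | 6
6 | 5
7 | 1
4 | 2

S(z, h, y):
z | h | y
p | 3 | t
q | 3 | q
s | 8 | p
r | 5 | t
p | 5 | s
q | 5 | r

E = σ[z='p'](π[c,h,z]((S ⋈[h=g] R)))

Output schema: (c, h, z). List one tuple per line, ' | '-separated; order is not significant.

Row counts bottom-up:
  S → 6
  R → 6
  (S ⋈[h=g] R) → 5
  π[c,h,z]((S ⋈[h=g] R)) → 5
  σ[z='p'](π[c,h,z]((S ⋈[h=g] R))) → 2

== RESULT ==
c | h | z
4 | 3 | p
6 | 5 | p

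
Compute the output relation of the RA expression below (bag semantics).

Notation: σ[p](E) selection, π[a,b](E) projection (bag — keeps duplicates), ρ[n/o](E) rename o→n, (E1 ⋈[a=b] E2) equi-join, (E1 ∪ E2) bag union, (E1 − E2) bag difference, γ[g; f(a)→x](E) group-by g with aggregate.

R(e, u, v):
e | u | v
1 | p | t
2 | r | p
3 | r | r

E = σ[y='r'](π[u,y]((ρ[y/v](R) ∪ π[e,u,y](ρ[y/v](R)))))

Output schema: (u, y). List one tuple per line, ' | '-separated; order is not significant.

Subexpression sizes:
  R → 3
  ρ[y/v](R) → 3
  R → 3
  ρ[y/v](R) → 3
  π[e,u,y](ρ[y/v](R)) → 3
  (ρ[y/v](R) ∪ π[e,u,y](ρ[y/v](R))) → 6
  π[u,y]((ρ[y/v](R) ∪ π[e,u,y](ρ[y/v](R)))) → 6
  σ[y='r'](π[u,y]((ρ[y/v](R) ∪ π[e,u,y](ρ[y/v](R))))) → 2

== RESULT ==
u | y
r | r
r | r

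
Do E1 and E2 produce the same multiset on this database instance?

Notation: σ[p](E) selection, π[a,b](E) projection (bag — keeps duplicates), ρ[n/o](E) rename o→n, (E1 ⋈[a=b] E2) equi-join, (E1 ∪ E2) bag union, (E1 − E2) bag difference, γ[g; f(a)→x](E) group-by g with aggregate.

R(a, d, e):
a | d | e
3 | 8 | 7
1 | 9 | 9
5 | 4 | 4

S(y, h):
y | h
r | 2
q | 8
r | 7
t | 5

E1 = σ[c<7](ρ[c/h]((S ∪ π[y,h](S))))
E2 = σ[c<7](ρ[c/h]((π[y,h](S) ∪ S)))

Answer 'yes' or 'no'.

E1 per-node cardinality:
  S → 4
  S → 4
  π[y,h](S) → 4
  (S ∪ π[y,h](S)) → 8
  ρ[c/h]((S ∪ π[y,h](S))) → 8
  σ[c<7](ρ[c/h]((S ∪ π[y,h](S)))) → 4
E2 per-node cardinality:
  S → 4
  π[y,h](S) → 4
  S → 4
  (π[y,h](S) ∪ S) → 8
  ρ[c/h]((π[y,h](S) ∪ S)) → 8
  σ[c<7](ρ[c/h]((π[y,h](S) ∪ S))) → 4

E1 and E2 produce the same multiset:
y | c
r | 2
r | 2
t | 5
t | 5

yes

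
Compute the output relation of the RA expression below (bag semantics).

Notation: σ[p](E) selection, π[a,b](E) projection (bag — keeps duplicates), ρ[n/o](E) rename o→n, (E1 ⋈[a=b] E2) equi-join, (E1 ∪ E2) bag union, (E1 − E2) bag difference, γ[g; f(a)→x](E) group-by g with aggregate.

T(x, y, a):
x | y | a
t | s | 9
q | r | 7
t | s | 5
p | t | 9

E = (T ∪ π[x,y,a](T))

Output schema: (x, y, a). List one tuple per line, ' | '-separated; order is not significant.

Row counts bottom-up:
  T → 4
  T → 4
  π[x,y,a](T) → 4
  (T ∪ π[x,y,a](T)) → 8

== RESULT ==
x | y | a
p | t | 9
p | t | 9
q | r | 7
q | r | 7
t | s | 5
t | s | 5
t | s | 9
t | s | 9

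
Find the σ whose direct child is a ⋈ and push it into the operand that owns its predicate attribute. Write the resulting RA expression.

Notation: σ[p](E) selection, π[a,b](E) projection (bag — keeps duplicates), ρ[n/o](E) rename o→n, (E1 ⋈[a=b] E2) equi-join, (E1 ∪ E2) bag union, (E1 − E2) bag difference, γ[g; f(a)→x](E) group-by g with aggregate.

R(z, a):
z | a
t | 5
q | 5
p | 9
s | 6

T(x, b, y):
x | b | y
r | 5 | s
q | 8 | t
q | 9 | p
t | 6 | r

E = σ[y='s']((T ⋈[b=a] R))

σ filters on y, owned by the left side.
E' = (σ[y='s'](T) ⋈[b=a] R)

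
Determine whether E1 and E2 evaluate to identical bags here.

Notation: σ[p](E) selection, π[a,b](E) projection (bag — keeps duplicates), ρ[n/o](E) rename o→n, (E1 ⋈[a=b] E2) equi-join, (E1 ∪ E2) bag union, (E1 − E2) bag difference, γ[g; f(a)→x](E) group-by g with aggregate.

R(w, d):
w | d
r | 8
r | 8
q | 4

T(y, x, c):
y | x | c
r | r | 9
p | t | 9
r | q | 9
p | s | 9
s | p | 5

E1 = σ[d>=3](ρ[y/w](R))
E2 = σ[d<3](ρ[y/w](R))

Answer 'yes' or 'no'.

E1 stepwise |·|:
  R → 3
  ρ[y/w](R) → 3
  σ[d>=3](ρ[y/w](R)) → 3
E2 stepwise |·|:
  R → 3
  ρ[y/w](R) → 3
  σ[d<3](ρ[y/w](R)) → 0

E1 result:
y | d
q | 4
r | 8
r | 8
E2 result:
y | d
(0 rows)
Witness: ('q', 4) appears 1× in E1 but 0× in E2.

no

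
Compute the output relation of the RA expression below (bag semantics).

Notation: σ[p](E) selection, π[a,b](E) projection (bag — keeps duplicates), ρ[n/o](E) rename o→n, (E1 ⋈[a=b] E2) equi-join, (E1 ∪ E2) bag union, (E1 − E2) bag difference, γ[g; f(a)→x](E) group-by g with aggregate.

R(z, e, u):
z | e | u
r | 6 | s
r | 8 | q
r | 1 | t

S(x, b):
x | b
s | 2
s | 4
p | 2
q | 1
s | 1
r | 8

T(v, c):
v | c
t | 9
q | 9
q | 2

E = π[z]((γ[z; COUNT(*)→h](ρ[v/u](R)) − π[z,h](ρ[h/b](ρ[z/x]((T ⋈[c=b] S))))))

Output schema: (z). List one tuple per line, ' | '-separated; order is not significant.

Stepwise |·|:
  R → 3
  ρ[v/u](R) → 3
  γ[z; COUNT(*)→h](ρ[v/u](R)) → 1
  T → 3
  S → 6
  (T ⋈[c=b] S) → 2
  ρ[z/x]((T ⋈[c=b] S)) → 2
  ρ[h/b](ρ[z/x]((T ⋈[c=b] S))) → 2
  π[z,h](ρ[h/b](ρ[z/x]((T ⋈[c=b] S)))) → 2
  (γ[z; COUNT(*)→h](ρ[v/u](R)) − π[z,h](ρ[h/b](ρ[z/x]((T ⋈[c=b] S))))) → 1
  π[z]((γ[z; COUNT(*)→h](ρ[v/u](R)) − π[z,h](ρ[h/b](ρ[z/x]((T ⋈[c=b] S)))))) → 1

== RESULT ==
z
r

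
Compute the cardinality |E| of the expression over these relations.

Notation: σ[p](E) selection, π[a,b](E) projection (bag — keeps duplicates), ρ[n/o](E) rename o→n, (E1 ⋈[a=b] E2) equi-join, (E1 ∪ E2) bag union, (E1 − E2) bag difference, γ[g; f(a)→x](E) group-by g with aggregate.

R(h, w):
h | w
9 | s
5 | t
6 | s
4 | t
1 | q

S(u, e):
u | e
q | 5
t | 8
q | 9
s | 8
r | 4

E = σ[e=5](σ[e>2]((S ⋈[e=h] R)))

Subexpression sizes:
  S → 5
  R → 5
  (S ⋈[e=h] R) → 3
  σ[e>2]((S ⋈[e=h] R)) → 3
  σ[e=5](σ[e>2]((S ⋈[e=h] R))) → 1

|E| = 1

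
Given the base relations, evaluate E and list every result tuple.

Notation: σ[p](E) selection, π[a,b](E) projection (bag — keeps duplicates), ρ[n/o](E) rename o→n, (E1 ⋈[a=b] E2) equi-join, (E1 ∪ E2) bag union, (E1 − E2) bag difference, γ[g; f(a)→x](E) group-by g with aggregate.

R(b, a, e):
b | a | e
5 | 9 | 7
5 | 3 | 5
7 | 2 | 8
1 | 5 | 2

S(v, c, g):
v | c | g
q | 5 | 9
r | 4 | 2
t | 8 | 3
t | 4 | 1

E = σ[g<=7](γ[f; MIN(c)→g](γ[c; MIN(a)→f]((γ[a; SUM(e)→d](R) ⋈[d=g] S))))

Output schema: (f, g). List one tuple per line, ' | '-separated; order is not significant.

Row counts bottom-up:
  R → 4
  γ[a; SUM(e)→d](R) → 4
  S → 4
  (γ[a; SUM(e)→d](R) ⋈[d=g] S) → 1
  γ[c; MIN(a)→f]((γ[a; SUM(e)→d](R) ⋈[d=g] S)) → 1
  γ[f; MIN(c)→g](γ[c; MIN(a)→f]((γ[a; SUM(e)→d](R) ⋈[d=g] S))) → 1
  σ[g<=7](γ[f; MIN(c)→g](γ[c; MIN(a)→f]((γ[a; SUM(e)→d](R) ⋈[d=g] S)))) → 1

== RESULT ==
f | g
5 | 4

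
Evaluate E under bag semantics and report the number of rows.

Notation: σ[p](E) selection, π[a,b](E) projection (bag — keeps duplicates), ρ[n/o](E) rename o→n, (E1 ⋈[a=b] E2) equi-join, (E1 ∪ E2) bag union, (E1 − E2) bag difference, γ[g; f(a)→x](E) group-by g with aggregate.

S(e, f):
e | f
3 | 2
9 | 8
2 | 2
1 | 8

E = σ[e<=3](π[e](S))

Stepwise |·|:
  S → 4
  π[e](S) → 4
  σ[e<=3](π[e](S)) → 3

|E| = 3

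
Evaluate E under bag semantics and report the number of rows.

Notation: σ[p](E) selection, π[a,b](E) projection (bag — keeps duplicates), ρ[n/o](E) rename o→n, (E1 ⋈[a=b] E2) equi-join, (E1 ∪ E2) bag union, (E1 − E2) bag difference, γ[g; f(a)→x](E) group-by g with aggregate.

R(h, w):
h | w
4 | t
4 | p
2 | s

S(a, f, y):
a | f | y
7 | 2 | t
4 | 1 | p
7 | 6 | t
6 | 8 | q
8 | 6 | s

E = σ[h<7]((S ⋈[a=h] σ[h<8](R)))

Subexpression sizes:
  S → 5
  R → 3
  σ[h<8](R) → 3
  (S ⋈[a=h] σ[h<8](R)) → 2
  σ[h<7]((S ⋈[a=h] σ[h<8](R))) → 2

|E| = 2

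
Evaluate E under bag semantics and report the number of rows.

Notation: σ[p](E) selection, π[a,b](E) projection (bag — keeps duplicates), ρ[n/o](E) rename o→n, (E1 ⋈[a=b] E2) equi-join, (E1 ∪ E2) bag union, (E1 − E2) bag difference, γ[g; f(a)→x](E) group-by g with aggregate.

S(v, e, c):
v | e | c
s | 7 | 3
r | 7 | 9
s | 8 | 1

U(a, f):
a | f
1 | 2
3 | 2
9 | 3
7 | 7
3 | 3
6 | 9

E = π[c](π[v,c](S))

Subexpression sizes:
  S → 3
  π[v,c](S) → 3
  π[c](π[v,c](S)) → 3

|E| = 3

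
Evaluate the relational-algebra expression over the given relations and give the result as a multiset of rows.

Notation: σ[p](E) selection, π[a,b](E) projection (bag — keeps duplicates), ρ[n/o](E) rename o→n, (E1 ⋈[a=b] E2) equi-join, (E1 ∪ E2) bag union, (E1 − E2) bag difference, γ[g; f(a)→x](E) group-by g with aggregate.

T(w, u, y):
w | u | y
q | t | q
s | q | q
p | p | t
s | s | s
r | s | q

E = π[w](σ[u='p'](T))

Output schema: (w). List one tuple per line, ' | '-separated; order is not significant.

Per-node cardinality:
  T → 5
  σ[u='p'](T) → 1
  π[w](σ[u='p'](T)) → 1

== RESULT ==
w
p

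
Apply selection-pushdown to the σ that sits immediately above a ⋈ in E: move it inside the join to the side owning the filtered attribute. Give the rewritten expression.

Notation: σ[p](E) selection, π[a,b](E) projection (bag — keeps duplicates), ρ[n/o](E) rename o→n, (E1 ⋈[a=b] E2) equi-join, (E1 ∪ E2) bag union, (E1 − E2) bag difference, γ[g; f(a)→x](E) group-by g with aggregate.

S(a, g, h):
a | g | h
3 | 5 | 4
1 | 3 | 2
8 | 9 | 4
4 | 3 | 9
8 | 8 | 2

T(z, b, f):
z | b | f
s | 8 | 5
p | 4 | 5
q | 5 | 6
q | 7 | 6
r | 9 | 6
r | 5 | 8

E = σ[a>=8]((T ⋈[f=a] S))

σ filters on a, owned by the right side.
E' = (T ⋈[f=a] σ[a>=8](S))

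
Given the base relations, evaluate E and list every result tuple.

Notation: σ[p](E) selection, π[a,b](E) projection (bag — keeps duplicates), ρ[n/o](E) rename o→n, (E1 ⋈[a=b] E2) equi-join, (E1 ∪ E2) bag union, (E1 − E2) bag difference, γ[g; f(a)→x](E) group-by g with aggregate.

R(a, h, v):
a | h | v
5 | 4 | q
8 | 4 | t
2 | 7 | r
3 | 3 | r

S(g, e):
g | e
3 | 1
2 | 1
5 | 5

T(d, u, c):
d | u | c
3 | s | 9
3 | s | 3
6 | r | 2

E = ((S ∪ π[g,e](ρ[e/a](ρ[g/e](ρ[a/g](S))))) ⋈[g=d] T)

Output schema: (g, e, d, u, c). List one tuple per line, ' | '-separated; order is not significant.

Row counts bottom-up:
  S → 3
  S → 3
  ρ[a/g](S) → 3
  ρ[g/e](ρ[a/g](S)) → 3
  ρ[e/a](ρ[g/e](ρ[a/g](S))) → 3
  π[g,e](ρ[e/a](ρ[g/e](ρ[a/g](S)))) → 3
  (S ∪ π[g,e](ρ[e/a](ρ[g/e](ρ[a/g](S))))) → 6
  T → 3
  ((S ∪ π[g,e](ρ[e/a](ρ[g/e](ρ[a/g](S))))) ⋈[g=d] T) → 2

== RESULT ==
g | e | d | u | c
3 | 1 | 3 | s | 3
3 | 1 | 3 | s | 9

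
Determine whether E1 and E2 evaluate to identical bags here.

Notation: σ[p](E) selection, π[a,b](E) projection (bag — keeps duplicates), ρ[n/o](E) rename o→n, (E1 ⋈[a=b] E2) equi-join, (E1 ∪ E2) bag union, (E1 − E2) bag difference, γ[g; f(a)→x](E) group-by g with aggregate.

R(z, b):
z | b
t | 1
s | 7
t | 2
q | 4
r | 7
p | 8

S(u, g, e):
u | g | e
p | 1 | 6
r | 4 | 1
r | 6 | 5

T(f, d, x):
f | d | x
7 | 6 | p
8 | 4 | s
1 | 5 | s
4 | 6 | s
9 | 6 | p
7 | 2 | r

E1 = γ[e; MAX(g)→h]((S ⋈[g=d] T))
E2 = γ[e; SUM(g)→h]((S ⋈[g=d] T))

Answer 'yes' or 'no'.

E1 stepwise |·|:
  S → 3
  T → 6
  (S ⋈[g=d] T) → 4
  γ[e; MAX(g)→h]((S ⋈[g=d] T)) → 2
E2 stepwise |·|:
  S → 3
  T → 6
  (S ⋈[g=d] T) → 4
  γ[e; SUM(g)→h]((S ⋈[g=d] T)) → 2

E1 result:
e | h
1 | 4
5 | 6
E2 result:
e | h
1 | 4
5 | 18
Witness: (5, 18) appears 0× in E1 but 1× in E2.

no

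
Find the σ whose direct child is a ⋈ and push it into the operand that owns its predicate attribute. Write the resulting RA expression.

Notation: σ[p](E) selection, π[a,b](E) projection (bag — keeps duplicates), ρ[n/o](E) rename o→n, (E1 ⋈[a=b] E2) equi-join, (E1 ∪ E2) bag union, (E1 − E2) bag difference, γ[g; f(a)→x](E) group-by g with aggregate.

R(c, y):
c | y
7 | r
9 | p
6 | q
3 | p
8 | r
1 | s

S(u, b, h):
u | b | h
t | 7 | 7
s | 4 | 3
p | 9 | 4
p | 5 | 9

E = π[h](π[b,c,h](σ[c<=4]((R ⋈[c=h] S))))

σ filters on c, owned by the left side.
E' = π[h](π[b,c,h]((σ[c<=4](R) ⋈[c=h] S)))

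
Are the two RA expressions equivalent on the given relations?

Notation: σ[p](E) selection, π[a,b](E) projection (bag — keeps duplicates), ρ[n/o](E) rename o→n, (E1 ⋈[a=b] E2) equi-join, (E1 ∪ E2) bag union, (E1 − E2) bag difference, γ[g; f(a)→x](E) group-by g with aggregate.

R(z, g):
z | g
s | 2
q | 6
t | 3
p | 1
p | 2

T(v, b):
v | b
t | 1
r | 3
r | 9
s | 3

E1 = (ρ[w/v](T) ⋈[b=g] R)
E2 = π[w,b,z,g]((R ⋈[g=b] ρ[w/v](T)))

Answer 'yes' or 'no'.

E1 stepwise |·|:
  T → 4
  ρ[w/v](T) → 4
  R → 5
  (ρ[w/v](T) ⋈[b=g] R) → 3
E2 stepwise |·|:
  R → 5
  T → 4
  ρ[w/v](T) → 4
  (R ⋈[g=b] ρ[w/v](T)) → 3
  π[w,b,z,g]((R ⋈[g=b] ρ[w/v](T))) → 3

E1 and E2 produce the same multiset:
w | b | z | g
r | 3 | t | 3
s | 3 | t | 3
t | 1 | p | 1

yes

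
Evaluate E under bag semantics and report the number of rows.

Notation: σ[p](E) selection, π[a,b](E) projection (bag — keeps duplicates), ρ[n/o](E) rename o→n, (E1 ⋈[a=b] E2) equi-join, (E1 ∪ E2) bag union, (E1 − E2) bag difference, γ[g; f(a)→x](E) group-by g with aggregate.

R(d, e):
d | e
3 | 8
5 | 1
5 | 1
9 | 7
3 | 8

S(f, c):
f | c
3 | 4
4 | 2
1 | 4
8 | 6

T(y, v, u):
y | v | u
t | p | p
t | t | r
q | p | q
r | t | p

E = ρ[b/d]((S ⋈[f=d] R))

Per-node cardinality:
  S → 4
  R → 5
  (S ⋈[f=d] R) → 2
  ρ[b/d]((S ⋈[f=d] R)) → 2

|E| = 2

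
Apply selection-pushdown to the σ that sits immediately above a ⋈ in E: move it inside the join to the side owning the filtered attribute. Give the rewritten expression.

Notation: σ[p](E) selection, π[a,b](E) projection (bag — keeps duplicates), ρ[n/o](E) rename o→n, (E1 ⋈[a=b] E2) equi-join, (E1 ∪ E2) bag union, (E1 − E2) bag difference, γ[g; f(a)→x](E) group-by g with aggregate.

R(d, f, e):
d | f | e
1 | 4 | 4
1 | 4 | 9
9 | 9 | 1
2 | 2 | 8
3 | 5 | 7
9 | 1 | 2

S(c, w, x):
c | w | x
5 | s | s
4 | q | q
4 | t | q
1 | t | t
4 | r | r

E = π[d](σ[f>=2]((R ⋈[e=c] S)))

σ filters on f, owned by the left side.
E' = π[d]((σ[f>=2](R) ⋈[e=c] S))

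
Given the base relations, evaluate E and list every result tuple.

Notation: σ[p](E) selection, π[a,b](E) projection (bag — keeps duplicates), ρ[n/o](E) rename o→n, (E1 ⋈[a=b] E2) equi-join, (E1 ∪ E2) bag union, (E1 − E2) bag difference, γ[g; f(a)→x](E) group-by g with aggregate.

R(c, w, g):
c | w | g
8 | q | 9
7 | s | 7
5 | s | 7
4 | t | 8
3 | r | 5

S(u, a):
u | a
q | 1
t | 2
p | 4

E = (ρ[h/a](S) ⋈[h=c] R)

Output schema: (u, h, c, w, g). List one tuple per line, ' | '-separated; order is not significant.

Stepwise |·|:
  S → 3
  ρ[h/a](S) → 3
  R → 5
  (ρ[h/a](S) ⋈[h=c] R) → 1

== RESULT ==
u | h | c | w | g
p | 4 | 4 | t | 8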